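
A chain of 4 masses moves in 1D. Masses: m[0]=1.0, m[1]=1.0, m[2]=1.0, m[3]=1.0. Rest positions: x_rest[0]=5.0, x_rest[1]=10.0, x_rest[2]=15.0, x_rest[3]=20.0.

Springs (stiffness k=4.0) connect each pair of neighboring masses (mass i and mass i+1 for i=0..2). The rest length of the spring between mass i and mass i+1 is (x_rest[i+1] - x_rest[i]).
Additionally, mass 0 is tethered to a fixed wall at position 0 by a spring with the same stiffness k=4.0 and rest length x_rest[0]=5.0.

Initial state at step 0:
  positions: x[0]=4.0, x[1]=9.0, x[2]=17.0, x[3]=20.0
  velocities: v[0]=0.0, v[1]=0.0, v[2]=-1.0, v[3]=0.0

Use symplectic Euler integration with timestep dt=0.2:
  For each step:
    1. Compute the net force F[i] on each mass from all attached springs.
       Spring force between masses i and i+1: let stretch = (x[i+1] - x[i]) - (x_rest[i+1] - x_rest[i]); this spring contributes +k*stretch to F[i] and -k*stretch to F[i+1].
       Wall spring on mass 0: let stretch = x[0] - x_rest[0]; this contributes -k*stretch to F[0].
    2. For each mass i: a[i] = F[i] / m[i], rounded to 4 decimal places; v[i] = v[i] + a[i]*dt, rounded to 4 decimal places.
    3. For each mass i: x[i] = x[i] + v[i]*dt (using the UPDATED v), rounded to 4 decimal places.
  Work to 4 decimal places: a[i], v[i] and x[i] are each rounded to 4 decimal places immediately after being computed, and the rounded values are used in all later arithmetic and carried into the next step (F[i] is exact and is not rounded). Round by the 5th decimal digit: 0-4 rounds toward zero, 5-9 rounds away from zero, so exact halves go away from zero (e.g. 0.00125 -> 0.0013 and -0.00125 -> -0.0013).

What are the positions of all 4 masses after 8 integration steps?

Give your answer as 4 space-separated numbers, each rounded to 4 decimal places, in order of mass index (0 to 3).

Step 0: x=[4.0000 9.0000 17.0000 20.0000] v=[0.0000 0.0000 -1.0000 0.0000]
Step 1: x=[4.1600 9.4800 16.0000 20.3200] v=[0.8000 2.4000 -5.0000 1.6000]
Step 2: x=[4.5056 10.1520 14.6480 20.7488] v=[1.7280 3.3600 -6.7600 2.1440]
Step 3: x=[5.0337 10.6399 13.5528 21.0015] v=[2.6406 2.4397 -5.4762 1.2634]
Step 4: x=[5.6534 10.6969 13.1833 20.8624] v=[3.0986 0.2851 -1.8476 -0.6956]
Step 5: x=[6.1755 10.3448 13.6446 20.2946] v=[2.6107 -1.7606 2.3066 -2.8389]
Step 6: x=[6.3766 9.8536 14.6420 19.4628] v=[1.0057 -2.4562 4.9868 -4.1589]
Step 7: x=[6.1138 9.5722 15.6445 18.6597] v=[-1.3140 -1.4071 5.0127 -4.0155]
Step 8: x=[5.4261 9.7090 16.1579 18.1742] v=[-3.4383 0.6840 2.5670 -2.4277]

Answer: 5.4261 9.7090 16.1579 18.1742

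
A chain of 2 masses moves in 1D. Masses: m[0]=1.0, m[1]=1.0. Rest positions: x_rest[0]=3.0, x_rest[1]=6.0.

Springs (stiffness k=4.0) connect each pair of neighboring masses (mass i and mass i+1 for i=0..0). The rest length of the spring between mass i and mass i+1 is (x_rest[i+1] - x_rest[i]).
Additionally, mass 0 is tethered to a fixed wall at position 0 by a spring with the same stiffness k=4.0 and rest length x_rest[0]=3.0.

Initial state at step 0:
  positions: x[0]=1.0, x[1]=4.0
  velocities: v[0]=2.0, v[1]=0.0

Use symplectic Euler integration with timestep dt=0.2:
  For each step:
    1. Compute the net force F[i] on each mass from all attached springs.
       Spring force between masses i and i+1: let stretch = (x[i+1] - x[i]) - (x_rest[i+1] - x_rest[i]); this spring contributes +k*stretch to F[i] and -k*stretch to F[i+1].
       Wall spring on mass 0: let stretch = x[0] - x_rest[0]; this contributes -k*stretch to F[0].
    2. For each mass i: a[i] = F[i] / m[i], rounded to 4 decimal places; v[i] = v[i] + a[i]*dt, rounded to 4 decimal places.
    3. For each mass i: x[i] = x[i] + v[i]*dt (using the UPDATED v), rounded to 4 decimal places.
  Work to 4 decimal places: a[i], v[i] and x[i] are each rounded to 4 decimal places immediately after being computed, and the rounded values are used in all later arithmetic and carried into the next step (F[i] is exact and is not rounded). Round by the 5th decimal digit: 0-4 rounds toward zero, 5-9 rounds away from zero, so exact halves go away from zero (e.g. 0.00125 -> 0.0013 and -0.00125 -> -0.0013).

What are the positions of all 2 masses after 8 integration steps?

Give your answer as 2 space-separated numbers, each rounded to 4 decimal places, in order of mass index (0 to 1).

Step 0: x=[1.0000 4.0000] v=[2.0000 0.0000]
Step 1: x=[1.7200 4.0000] v=[3.6000 0.0000]
Step 2: x=[2.5296 4.1152] v=[4.0480 0.5760]
Step 3: x=[3.1882 4.4567] v=[3.2928 1.7075]
Step 4: x=[3.5396 5.0752] v=[1.7570 3.0927]
Step 5: x=[3.5704 5.9280] v=[0.1538 4.2642]
Step 6: x=[3.4071 6.8836] v=[-0.8164 4.7781]
Step 7: x=[3.2549 7.7630] v=[-0.7609 4.3969]
Step 8: x=[3.3032 8.4011] v=[0.2417 3.1904]

Answer: 3.3032 8.4011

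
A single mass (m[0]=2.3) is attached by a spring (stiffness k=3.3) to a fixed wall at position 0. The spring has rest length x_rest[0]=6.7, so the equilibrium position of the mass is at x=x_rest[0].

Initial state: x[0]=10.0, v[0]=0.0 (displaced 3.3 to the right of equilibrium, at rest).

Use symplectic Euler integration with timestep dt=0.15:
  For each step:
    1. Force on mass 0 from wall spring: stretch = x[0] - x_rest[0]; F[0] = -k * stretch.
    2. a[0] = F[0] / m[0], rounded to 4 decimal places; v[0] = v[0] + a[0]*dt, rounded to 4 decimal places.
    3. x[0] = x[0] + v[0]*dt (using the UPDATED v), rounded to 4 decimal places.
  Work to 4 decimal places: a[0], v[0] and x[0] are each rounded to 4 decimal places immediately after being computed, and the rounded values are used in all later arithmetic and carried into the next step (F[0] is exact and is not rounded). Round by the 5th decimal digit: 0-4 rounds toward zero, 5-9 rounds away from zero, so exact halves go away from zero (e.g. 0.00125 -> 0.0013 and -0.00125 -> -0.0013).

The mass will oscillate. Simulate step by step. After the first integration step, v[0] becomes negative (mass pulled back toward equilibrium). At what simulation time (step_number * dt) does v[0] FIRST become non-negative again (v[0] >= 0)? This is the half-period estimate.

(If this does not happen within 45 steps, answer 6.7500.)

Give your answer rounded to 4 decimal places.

Step 0: x=[10.0000] v=[0.0000]
Step 1: x=[9.8935] v=[-0.7102]
Step 2: x=[9.6839] v=[-1.3975]
Step 3: x=[9.3779] v=[-2.0397]
Step 4: x=[8.9855] v=[-2.6160]
Step 5: x=[8.5193] v=[-3.1079]
Step 6: x=[7.9944] v=[-3.4994]
Step 7: x=[7.4277] v=[-3.7780]
Step 8: x=[6.8375] v=[-3.9346]
Step 9: x=[6.2429] v=[-3.9642]
Step 10: x=[5.6630] v=[-3.8658]
Step 11: x=[5.1166] v=[-3.6426]
Step 12: x=[4.6213] v=[-3.3018]
Step 13: x=[4.1931] v=[-2.8544]
Step 14: x=[3.8459] v=[-2.3149]
Step 15: x=[3.5908] v=[-1.7007]
Step 16: x=[3.4361] v=[-1.0316]
Step 17: x=[3.3867] v=[-0.3292]
Step 18: x=[3.4443] v=[0.3839]
First v>=0 after going negative at step 18, time=2.7000

Answer: 2.7000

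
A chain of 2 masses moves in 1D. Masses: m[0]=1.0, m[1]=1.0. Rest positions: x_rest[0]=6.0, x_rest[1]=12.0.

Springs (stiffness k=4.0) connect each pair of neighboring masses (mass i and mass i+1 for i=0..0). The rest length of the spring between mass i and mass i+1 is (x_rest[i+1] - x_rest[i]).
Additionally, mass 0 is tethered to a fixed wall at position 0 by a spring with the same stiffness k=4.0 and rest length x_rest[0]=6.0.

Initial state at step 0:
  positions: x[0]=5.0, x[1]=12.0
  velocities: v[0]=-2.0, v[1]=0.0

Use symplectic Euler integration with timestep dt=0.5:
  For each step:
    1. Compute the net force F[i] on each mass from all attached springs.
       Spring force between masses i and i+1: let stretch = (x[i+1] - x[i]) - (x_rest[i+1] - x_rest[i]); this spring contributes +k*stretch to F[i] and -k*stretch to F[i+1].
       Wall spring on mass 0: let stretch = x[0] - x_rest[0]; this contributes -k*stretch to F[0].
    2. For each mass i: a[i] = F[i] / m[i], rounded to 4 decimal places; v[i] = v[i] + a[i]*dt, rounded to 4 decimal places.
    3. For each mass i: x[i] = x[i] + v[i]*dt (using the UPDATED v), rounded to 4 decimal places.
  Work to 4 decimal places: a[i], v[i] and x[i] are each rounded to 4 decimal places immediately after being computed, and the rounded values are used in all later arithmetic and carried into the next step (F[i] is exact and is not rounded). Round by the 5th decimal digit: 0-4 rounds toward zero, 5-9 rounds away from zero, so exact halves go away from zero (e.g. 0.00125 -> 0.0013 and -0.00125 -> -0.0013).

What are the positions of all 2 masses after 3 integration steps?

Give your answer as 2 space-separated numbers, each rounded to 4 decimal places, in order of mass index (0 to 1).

Step 0: x=[5.0000 12.0000] v=[-2.0000 0.0000]
Step 1: x=[6.0000 11.0000] v=[2.0000 -2.0000]
Step 2: x=[6.0000 11.0000] v=[0.0000 0.0000]
Step 3: x=[5.0000 12.0000] v=[-2.0000 2.0000]

Answer: 5.0000 12.0000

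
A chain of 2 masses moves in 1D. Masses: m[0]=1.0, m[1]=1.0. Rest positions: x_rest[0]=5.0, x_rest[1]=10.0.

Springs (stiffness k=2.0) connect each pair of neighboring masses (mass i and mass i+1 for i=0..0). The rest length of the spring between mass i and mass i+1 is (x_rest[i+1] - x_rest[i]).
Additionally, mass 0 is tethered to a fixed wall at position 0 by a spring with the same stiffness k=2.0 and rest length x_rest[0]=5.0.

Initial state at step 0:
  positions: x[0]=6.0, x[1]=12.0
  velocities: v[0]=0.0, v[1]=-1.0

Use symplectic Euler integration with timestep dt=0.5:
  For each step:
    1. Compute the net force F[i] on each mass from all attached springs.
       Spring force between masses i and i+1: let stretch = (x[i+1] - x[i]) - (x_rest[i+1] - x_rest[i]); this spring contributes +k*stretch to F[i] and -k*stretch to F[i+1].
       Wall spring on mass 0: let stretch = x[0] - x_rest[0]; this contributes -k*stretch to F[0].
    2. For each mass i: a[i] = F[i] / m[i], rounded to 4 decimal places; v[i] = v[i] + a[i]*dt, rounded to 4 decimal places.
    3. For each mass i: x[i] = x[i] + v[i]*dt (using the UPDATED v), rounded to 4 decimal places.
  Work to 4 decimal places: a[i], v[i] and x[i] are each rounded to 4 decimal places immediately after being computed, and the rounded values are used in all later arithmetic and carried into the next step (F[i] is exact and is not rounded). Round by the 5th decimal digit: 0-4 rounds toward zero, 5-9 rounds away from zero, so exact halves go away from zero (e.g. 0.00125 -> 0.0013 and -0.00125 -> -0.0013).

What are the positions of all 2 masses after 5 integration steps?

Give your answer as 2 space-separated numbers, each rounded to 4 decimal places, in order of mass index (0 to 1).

Answer: 3.4375 8.0000

Derivation:
Step 0: x=[6.0000 12.0000] v=[0.0000 -1.0000]
Step 1: x=[6.0000 11.0000] v=[0.0000 -2.0000]
Step 2: x=[5.5000 10.0000] v=[-1.0000 -2.0000]
Step 3: x=[4.5000 9.2500] v=[-2.0000 -1.5000]
Step 4: x=[3.6250 8.6250] v=[-1.7500 -1.2500]
Step 5: x=[3.4375 8.0000] v=[-0.3750 -1.2500]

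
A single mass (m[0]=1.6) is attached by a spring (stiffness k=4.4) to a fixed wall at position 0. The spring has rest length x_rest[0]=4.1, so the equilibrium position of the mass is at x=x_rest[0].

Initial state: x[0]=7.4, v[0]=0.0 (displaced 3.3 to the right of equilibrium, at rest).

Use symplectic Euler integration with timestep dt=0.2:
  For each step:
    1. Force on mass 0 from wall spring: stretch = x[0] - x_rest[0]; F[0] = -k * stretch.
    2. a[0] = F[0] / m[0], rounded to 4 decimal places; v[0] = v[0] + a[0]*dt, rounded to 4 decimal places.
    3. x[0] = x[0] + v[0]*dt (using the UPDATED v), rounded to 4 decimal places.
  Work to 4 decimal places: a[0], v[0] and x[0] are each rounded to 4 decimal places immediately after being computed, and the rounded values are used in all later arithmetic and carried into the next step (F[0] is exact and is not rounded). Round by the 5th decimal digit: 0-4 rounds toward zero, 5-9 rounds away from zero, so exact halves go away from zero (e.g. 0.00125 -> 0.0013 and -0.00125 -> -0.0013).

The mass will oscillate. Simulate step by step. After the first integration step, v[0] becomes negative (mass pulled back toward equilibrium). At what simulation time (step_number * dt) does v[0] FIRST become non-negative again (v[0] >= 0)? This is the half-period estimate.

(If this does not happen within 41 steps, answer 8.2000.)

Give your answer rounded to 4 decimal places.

Answer: 2.0000

Derivation:
Step 0: x=[7.4000] v=[0.0000]
Step 1: x=[7.0370] v=[-1.8150]
Step 2: x=[6.3509] v=[-3.4304]
Step 3: x=[5.4172] v=[-4.6684]
Step 4: x=[4.3386] v=[-5.3929]
Step 5: x=[3.2338] v=[-5.5241]
Step 6: x=[2.2243] v=[-5.0477]
Step 7: x=[1.4211] v=[-4.0161]
Step 8: x=[0.9126] v=[-2.5427]
Step 9: x=[0.7547] v=[-0.7896]
Step 10: x=[0.9648] v=[1.0503]
First v>=0 after going negative at step 10, time=2.0000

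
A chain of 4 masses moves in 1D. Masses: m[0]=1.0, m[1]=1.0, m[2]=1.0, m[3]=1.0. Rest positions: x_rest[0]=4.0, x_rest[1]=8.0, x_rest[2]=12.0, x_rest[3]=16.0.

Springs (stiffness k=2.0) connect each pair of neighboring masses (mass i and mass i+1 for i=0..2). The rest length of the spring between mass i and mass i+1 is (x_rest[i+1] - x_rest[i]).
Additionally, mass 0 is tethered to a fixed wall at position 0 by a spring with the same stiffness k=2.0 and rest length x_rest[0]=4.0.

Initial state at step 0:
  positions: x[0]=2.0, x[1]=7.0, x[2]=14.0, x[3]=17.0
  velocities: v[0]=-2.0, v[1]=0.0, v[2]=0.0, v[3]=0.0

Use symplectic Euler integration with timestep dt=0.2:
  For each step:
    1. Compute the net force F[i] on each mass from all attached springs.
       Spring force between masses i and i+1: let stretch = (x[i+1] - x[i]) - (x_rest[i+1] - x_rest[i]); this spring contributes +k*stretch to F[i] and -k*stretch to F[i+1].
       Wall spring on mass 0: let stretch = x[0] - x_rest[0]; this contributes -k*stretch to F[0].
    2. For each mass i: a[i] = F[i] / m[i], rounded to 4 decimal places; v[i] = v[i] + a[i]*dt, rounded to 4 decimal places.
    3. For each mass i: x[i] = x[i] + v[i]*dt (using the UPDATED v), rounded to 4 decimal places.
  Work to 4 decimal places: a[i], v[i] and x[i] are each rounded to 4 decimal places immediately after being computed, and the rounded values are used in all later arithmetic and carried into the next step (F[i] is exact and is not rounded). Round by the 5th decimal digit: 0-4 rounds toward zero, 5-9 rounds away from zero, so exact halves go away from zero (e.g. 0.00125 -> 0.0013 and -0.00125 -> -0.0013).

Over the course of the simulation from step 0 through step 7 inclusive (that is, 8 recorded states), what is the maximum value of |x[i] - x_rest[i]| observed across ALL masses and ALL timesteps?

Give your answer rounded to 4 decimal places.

Step 0: x=[2.0000 7.0000 14.0000 17.0000] v=[-2.0000 0.0000 0.0000 0.0000]
Step 1: x=[1.8400 7.1600 13.6800 17.0800] v=[-0.8000 0.8000 -1.6000 0.4000]
Step 2: x=[1.9584 7.4160 13.1104 17.2080] v=[0.5920 1.2800 -2.8480 0.6400]
Step 3: x=[2.3567 7.6909 12.4131 17.3282] v=[1.9917 1.3747 -3.4867 0.6010]
Step 4: x=[2.9932 7.9169 11.7312 17.3752] v=[3.1827 1.1299 -3.4095 0.2350]
Step 5: x=[3.7842 8.0541 11.1957 17.2907] v=[3.9549 0.6861 -2.6776 -0.4226]
Step 6: x=[4.6140 8.1011 10.8965 17.0386] v=[4.1492 0.2348 -1.4962 -1.2606]
Step 7: x=[5.3537 8.0927 10.8650 16.6151] v=[3.6984 -0.0419 -0.1575 -2.1174]
Max displacement = 2.1600

Answer: 2.1600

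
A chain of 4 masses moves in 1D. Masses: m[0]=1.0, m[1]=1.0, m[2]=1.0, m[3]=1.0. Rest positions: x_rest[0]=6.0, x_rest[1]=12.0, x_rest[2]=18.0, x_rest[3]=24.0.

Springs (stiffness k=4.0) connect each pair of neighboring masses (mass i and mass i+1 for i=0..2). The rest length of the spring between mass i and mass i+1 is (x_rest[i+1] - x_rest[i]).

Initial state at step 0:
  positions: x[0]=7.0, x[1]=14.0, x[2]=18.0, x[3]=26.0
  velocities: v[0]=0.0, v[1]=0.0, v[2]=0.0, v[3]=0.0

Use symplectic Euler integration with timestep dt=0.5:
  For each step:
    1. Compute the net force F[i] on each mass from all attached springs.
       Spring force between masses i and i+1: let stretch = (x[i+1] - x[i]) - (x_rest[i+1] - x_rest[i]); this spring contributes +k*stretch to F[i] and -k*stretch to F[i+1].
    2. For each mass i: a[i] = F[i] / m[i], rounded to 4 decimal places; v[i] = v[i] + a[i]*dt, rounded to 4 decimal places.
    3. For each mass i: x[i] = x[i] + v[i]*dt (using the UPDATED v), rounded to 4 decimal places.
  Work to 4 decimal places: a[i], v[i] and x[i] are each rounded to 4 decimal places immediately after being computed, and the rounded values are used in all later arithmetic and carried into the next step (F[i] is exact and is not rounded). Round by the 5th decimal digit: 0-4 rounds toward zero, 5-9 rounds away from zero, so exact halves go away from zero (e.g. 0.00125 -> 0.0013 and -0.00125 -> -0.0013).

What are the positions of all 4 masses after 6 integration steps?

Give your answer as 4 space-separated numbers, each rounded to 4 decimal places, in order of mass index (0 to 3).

Answer: 8.0000 11.0000 22.0000 24.0000

Derivation:
Step 0: x=[7.0000 14.0000 18.0000 26.0000] v=[0.0000 0.0000 0.0000 0.0000]
Step 1: x=[8.0000 11.0000 22.0000 24.0000] v=[2.0000 -6.0000 8.0000 -4.0000]
Step 2: x=[6.0000 16.0000 17.0000 26.0000] v=[-4.0000 10.0000 -10.0000 4.0000]
Step 3: x=[8.0000 12.0000 20.0000 25.0000] v=[4.0000 -8.0000 6.0000 -2.0000]
Step 4: x=[8.0000 12.0000 20.0000 25.0000] v=[0.0000 0.0000 0.0000 0.0000]
Step 5: x=[6.0000 16.0000 17.0000 26.0000] v=[-4.0000 8.0000 -6.0000 2.0000]
Step 6: x=[8.0000 11.0000 22.0000 24.0000] v=[4.0000 -10.0000 10.0000 -4.0000]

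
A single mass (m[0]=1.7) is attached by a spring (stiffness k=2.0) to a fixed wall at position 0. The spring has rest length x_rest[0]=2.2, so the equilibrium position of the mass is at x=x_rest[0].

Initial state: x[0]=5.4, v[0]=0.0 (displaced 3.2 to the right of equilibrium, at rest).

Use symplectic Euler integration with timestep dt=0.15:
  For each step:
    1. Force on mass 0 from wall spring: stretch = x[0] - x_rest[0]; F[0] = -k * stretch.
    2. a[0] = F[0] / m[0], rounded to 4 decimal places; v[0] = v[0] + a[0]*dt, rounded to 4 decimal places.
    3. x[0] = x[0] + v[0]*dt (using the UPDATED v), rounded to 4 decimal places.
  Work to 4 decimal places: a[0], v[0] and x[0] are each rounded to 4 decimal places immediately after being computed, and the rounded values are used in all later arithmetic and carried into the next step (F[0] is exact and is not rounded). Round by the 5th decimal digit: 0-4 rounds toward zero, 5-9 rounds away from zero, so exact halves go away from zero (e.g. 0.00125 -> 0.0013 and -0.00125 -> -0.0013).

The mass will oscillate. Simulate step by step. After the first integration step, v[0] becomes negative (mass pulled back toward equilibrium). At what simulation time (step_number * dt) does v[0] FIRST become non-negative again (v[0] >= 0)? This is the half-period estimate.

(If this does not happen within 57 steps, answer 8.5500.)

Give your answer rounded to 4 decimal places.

Answer: 3.0000

Derivation:
Step 0: x=[5.4000] v=[0.0000]
Step 1: x=[5.3153] v=[-0.5647]
Step 2: x=[5.1481] v=[-1.1145]
Step 3: x=[4.9029] v=[-1.6348]
Step 4: x=[4.5861] v=[-2.1118]
Step 5: x=[4.2062] v=[-2.5329]
Step 6: x=[3.7732] v=[-2.8869]
Step 7: x=[3.2985] v=[-3.1645]
Step 8: x=[2.7947] v=[-3.3584]
Step 9: x=[2.2752] v=[-3.4633]
Step 10: x=[1.7537] v=[-3.4766]
Step 11: x=[1.2440] v=[-3.3978]
Step 12: x=[0.7596] v=[-3.2291]
Step 13: x=[0.3134] v=[-2.9749]
Step 14: x=[-0.0829] v=[-2.6420]
Step 15: x=[-0.4188] v=[-2.2391]
Step 16: x=[-0.6854] v=[-1.7770]
Step 17: x=[-0.8756] v=[-1.2678]
Step 18: x=[-0.9844] v=[-0.7250]
Step 19: x=[-1.0089] v=[-0.1630]
Step 20: x=[-0.9484] v=[0.4033]
First v>=0 after going negative at step 20, time=3.0000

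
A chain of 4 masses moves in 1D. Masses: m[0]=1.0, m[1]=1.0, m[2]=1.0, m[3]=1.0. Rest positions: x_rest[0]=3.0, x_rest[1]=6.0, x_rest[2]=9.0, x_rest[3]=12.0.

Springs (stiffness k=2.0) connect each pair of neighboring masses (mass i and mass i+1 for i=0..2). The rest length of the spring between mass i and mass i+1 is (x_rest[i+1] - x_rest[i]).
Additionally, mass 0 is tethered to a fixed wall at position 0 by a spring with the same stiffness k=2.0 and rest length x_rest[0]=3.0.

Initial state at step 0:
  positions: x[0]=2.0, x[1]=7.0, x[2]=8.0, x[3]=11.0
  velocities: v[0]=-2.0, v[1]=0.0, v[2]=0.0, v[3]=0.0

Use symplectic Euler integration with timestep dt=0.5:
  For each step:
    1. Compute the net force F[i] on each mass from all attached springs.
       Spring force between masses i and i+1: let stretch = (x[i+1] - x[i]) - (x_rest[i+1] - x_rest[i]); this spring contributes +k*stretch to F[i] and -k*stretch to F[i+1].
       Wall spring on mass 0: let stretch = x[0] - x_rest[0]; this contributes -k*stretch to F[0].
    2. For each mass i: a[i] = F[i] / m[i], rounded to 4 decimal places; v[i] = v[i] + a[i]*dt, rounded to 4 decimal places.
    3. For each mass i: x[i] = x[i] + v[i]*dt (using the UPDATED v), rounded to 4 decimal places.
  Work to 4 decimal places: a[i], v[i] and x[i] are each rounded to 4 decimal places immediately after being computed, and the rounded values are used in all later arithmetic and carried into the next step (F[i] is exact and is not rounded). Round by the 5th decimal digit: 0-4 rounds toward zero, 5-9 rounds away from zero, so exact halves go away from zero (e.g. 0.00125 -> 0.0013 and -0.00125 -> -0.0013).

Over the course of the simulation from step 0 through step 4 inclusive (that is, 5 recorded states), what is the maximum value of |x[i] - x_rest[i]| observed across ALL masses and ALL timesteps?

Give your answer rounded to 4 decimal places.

Step 0: x=[2.0000 7.0000 8.0000 11.0000] v=[-2.0000 0.0000 0.0000 0.0000]
Step 1: x=[2.5000 5.0000 9.0000 11.0000] v=[1.0000 -4.0000 2.0000 0.0000]
Step 2: x=[3.0000 3.7500 9.0000 11.5000] v=[1.0000 -2.5000 0.0000 1.0000]
Step 3: x=[2.3750 4.7500 7.6250 12.2500] v=[-1.2500 2.0000 -2.7500 1.5000]
Step 4: x=[1.7500 6.0000 7.1250 12.1875] v=[-1.2500 2.5000 -1.0000 -0.1250]
Max displacement = 2.2500

Answer: 2.2500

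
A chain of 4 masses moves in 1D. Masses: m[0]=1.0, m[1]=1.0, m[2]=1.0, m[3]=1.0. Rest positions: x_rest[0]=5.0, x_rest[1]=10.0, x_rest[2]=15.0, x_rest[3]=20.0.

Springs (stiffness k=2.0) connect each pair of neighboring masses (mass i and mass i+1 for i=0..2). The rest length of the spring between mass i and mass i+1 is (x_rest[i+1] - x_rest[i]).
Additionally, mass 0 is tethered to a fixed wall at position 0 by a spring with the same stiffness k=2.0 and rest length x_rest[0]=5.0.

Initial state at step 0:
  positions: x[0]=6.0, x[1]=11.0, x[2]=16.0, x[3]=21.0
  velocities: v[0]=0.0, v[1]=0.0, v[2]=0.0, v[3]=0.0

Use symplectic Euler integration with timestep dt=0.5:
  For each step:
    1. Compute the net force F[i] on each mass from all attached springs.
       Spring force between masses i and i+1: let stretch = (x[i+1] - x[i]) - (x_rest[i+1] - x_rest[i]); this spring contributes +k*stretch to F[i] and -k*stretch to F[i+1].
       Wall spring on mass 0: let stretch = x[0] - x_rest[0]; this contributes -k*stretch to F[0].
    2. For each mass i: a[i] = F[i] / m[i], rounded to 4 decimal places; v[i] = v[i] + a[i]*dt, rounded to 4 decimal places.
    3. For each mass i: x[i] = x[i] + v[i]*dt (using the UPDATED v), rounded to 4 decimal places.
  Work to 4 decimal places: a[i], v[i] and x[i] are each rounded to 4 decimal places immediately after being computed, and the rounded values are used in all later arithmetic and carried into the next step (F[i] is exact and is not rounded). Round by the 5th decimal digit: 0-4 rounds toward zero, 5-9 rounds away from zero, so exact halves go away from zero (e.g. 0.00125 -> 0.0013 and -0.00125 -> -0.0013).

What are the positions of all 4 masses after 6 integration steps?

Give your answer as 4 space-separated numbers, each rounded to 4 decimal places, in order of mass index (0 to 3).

Step 0: x=[6.0000 11.0000 16.0000 21.0000] v=[0.0000 0.0000 0.0000 0.0000]
Step 1: x=[5.5000 11.0000 16.0000 21.0000] v=[-1.0000 0.0000 0.0000 0.0000]
Step 2: x=[5.0000 10.7500 16.0000 21.0000] v=[-1.0000 -0.5000 0.0000 0.0000]
Step 3: x=[4.8750 10.2500 15.8750 21.0000] v=[-0.2500 -1.0000 -0.2500 0.0000]
Step 4: x=[5.0000 9.8750 15.5000 20.9375] v=[0.2500 -0.7500 -0.7500 -0.1250]
Step 5: x=[5.0625 9.8750 15.0313 20.6563] v=[0.1250 0.0000 -0.9375 -0.5625]
Step 6: x=[5.0000 10.0469 14.7969 20.0626] v=[-0.1250 0.3438 -0.4688 -1.1875]

Answer: 5.0000 10.0469 14.7969 20.0626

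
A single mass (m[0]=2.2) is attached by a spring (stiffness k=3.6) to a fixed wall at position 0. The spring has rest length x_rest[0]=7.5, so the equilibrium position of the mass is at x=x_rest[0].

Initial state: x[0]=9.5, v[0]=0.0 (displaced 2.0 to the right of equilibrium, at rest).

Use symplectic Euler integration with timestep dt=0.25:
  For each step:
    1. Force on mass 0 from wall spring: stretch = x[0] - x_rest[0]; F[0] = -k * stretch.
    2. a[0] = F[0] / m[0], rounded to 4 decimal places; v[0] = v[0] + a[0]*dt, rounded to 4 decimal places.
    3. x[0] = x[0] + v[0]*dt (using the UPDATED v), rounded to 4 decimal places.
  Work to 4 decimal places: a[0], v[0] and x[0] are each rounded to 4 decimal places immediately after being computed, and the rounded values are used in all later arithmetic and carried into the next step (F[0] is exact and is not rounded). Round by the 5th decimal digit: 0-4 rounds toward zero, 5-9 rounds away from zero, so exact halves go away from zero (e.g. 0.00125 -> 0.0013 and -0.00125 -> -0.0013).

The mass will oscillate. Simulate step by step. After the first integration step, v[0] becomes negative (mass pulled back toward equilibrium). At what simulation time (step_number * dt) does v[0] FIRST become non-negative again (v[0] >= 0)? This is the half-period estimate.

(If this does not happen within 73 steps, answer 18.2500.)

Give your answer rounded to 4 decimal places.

Answer: 2.5000

Derivation:
Step 0: x=[9.5000] v=[0.0000]
Step 1: x=[9.2955] v=[-0.8182]
Step 2: x=[8.9073] v=[-1.5527]
Step 3: x=[8.3752] v=[-2.1284]
Step 4: x=[7.7536] v=[-2.4864]
Step 5: x=[7.1061] v=[-2.5902]
Step 6: x=[6.4988] v=[-2.4291]
Step 7: x=[5.9939] v=[-2.0195]
Step 8: x=[5.6431] v=[-1.4034]
Step 9: x=[5.4822] v=[-0.6438]
Step 10: x=[5.5276] v=[0.1817]
First v>=0 after going negative at step 10, time=2.5000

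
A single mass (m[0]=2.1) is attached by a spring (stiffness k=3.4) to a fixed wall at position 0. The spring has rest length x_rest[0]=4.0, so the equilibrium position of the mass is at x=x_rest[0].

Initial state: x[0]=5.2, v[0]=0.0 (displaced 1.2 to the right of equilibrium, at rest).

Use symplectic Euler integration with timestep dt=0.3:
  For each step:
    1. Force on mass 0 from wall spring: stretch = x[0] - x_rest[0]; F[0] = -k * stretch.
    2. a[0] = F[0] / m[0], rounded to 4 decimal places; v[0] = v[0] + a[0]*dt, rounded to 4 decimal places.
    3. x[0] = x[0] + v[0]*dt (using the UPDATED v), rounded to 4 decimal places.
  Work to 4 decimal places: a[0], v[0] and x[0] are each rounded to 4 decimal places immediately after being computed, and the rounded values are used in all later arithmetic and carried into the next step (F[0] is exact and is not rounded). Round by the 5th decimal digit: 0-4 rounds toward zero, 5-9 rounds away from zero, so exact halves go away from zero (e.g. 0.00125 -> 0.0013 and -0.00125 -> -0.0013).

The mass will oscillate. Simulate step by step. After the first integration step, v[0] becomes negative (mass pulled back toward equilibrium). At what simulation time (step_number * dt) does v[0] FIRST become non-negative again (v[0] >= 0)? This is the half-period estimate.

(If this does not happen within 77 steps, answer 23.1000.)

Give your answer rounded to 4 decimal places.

Answer: 2.7000

Derivation:
Step 0: x=[5.2000] v=[0.0000]
Step 1: x=[5.0251] v=[-0.5829]
Step 2: x=[4.7009] v=[-1.0808]
Step 3: x=[4.2745] v=[-1.4212]
Step 4: x=[3.8082] v=[-1.5545]
Step 5: x=[3.3698] v=[-1.4614]
Step 6: x=[3.0232] v=[-1.1553]
Step 7: x=[2.8189] v=[-0.6809]
Step 8: x=[2.7867] v=[-0.1072]
Step 9: x=[2.9313] v=[0.4821]
First v>=0 after going negative at step 9, time=2.7000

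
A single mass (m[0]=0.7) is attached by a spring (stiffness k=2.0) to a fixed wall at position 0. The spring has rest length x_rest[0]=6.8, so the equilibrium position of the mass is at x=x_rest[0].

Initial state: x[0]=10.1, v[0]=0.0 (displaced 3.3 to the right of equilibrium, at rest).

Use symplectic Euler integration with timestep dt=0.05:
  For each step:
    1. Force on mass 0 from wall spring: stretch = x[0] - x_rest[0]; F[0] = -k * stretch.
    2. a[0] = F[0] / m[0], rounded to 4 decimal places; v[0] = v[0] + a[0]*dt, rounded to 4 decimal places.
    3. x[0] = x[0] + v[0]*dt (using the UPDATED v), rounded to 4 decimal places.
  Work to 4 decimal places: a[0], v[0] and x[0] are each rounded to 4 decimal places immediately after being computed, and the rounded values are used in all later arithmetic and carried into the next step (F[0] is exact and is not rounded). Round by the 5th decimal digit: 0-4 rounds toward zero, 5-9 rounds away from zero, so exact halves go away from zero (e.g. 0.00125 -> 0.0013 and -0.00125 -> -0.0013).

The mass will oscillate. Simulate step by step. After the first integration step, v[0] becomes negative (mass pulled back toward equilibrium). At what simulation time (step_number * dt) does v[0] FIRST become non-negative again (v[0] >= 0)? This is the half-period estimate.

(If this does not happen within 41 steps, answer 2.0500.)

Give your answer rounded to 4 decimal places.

Answer: 1.9000

Derivation:
Step 0: x=[10.1000] v=[0.0000]
Step 1: x=[10.0764] v=[-0.4714]
Step 2: x=[10.0294] v=[-0.9395]
Step 3: x=[9.9594] v=[-1.4008]
Step 4: x=[9.8668] v=[-1.8521]
Step 5: x=[9.7523] v=[-2.2902]
Step 6: x=[9.6167] v=[-2.7120]
Step 7: x=[9.4610] v=[-3.1144]
Step 8: x=[9.2863] v=[-3.4945]
Step 9: x=[9.0938] v=[-3.8497]
Step 10: x=[8.8849] v=[-4.1774]
Step 11: x=[8.6611] v=[-4.4752]
Step 12: x=[8.4240] v=[-4.7411]
Step 13: x=[8.1753] v=[-4.9731]
Step 14: x=[7.9168] v=[-5.1696]
Step 15: x=[7.6503] v=[-5.3291]
Step 16: x=[7.3778] v=[-5.4506]
Step 17: x=[7.1011] v=[-5.5331]
Step 18: x=[6.8223] v=[-5.5761]
Step 19: x=[6.5433] v=[-5.5793]
Step 20: x=[6.2662] v=[-5.5426]
Step 21: x=[5.9929] v=[-5.4663]
Step 22: x=[5.7254] v=[-5.3510]
Step 23: x=[5.4655] v=[-5.1975]
Step 24: x=[5.2152] v=[-5.0069]
Step 25: x=[4.9762] v=[-4.7805]
Step 26: x=[4.7502] v=[-4.5200]
Step 27: x=[4.5388] v=[-4.2272]
Step 28: x=[4.3436] v=[-3.9042]
Step 29: x=[4.1659] v=[-3.5533]
Step 30: x=[4.0071] v=[-3.1770]
Step 31: x=[3.8682] v=[-2.7780]
Step 32: x=[3.7502] v=[-2.3592]
Step 33: x=[3.6540] v=[-1.9235]
Step 34: x=[3.5803] v=[-1.4741]
Step 35: x=[3.5296] v=[-1.0141]
Step 36: x=[3.5023] v=[-0.5469]
Step 37: x=[3.4985] v=[-0.0758]
Step 38: x=[3.5183] v=[0.3958]
First v>=0 after going negative at step 38, time=1.9000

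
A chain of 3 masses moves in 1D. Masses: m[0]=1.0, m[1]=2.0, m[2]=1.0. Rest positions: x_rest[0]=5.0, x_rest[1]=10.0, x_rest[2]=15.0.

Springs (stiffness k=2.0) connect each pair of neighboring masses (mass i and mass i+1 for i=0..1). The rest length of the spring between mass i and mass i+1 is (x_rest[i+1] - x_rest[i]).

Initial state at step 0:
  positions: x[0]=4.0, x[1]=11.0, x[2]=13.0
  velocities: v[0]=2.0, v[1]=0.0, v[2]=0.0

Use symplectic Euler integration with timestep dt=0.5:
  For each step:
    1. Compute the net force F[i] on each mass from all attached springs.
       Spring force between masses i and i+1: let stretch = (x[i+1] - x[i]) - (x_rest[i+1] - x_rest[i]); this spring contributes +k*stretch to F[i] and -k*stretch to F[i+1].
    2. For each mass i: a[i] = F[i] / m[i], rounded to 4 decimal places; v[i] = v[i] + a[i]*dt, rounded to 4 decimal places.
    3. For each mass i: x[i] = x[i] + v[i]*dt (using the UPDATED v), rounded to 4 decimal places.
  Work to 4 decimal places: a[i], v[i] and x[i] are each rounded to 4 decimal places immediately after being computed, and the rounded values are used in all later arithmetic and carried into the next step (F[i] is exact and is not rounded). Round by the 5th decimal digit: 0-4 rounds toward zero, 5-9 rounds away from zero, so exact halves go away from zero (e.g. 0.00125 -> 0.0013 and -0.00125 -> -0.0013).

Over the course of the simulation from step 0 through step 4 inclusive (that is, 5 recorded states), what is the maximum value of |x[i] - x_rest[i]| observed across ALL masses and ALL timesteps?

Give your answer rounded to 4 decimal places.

Answer: 2.3750

Derivation:
Step 0: x=[4.0000 11.0000 13.0000] v=[2.0000 0.0000 0.0000]
Step 1: x=[6.0000 9.7500 14.5000] v=[4.0000 -2.5000 3.0000]
Step 2: x=[7.3750 8.7500 16.1250] v=[2.7500 -2.0000 3.2500]
Step 3: x=[6.9375 9.2500 16.5625] v=[-0.8750 1.0000 0.8750]
Step 4: x=[5.1563 11.0000 15.8438] v=[-3.5625 3.5000 -1.4375]
Max displacement = 2.3750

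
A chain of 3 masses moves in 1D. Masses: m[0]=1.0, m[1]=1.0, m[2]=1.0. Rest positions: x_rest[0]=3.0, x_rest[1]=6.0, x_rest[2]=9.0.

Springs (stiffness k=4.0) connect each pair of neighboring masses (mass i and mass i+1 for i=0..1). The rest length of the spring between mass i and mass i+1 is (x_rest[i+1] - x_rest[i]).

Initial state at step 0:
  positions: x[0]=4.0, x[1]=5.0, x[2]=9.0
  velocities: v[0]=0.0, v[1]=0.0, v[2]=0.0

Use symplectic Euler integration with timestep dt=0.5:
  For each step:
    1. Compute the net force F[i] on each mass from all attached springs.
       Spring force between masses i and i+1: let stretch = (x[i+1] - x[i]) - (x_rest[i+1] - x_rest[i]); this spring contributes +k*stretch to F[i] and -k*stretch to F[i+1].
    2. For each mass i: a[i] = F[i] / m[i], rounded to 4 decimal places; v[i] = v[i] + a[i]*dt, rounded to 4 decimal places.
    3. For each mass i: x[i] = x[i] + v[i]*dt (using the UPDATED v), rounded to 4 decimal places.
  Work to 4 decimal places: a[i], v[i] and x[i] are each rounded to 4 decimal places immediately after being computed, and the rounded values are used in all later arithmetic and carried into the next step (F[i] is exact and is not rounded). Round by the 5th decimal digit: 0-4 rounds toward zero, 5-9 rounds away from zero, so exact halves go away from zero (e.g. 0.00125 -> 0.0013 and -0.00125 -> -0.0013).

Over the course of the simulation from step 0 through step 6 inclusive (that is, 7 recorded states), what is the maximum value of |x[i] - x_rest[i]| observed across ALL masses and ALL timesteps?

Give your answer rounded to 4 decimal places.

Step 0: x=[4.0000 5.0000 9.0000] v=[0.0000 0.0000 0.0000]
Step 1: x=[2.0000 8.0000 8.0000] v=[-4.0000 6.0000 -2.0000]
Step 2: x=[3.0000 5.0000 10.0000] v=[2.0000 -6.0000 4.0000]
Step 3: x=[3.0000 5.0000 10.0000] v=[0.0000 0.0000 0.0000]
Step 4: x=[2.0000 8.0000 8.0000] v=[-2.0000 6.0000 -4.0000]
Step 5: x=[4.0000 5.0000 9.0000] v=[4.0000 -6.0000 2.0000]
Step 6: x=[4.0000 5.0000 9.0000] v=[0.0000 0.0000 0.0000]
Max displacement = 2.0000

Answer: 2.0000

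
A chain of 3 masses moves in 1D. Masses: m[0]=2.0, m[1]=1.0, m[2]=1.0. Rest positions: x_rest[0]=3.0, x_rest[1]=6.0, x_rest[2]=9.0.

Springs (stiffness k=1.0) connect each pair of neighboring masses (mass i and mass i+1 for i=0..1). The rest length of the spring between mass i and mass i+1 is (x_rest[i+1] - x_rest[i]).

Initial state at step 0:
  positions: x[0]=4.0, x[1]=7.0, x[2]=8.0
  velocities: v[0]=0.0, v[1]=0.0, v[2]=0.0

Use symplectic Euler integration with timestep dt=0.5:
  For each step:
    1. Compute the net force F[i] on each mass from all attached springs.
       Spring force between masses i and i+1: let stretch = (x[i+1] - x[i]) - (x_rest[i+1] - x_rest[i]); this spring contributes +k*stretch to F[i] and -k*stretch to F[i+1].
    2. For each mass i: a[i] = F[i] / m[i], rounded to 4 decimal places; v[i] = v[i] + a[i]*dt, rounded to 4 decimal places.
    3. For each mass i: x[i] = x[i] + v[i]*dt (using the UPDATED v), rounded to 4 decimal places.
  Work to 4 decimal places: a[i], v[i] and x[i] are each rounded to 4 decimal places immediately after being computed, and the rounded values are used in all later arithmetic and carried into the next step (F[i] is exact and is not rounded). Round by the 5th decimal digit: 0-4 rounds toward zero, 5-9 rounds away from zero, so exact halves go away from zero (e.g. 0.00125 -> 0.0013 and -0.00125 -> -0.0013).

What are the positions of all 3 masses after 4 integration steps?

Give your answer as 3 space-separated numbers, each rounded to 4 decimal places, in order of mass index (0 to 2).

Answer: 3.4053 5.9512 10.2384

Derivation:
Step 0: x=[4.0000 7.0000 8.0000] v=[0.0000 0.0000 0.0000]
Step 1: x=[4.0000 6.5000 8.5000] v=[0.0000 -1.0000 1.0000]
Step 2: x=[3.9375 5.8750 9.2500] v=[-0.1250 -1.2500 1.5000]
Step 3: x=[3.7422 5.6094 9.9063] v=[-0.3907 -0.5313 1.3125]
Step 4: x=[3.4053 5.9512 10.2384] v=[-0.6739 0.6836 0.6641]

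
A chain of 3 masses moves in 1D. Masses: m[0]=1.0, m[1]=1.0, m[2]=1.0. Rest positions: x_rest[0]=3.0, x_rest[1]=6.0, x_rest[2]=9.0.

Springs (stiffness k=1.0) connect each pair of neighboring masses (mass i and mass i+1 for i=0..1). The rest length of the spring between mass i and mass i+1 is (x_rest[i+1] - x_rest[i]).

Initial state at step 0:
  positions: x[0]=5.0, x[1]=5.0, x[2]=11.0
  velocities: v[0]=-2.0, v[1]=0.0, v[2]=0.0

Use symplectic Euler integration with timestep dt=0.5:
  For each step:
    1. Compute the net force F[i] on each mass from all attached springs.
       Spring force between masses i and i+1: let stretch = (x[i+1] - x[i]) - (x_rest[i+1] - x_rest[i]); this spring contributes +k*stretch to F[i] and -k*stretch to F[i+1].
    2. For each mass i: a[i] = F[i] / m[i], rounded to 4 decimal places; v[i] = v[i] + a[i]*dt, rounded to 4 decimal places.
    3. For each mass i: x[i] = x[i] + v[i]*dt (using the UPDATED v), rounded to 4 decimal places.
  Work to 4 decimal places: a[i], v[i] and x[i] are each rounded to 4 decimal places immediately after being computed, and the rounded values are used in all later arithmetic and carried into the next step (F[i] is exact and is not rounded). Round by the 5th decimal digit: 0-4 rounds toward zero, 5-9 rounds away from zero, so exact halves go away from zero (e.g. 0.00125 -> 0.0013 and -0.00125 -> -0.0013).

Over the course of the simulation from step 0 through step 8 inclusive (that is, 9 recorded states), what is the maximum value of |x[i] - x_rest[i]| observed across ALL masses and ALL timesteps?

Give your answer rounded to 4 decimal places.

Step 0: x=[5.0000 5.0000 11.0000] v=[-2.0000 0.0000 0.0000]
Step 1: x=[3.2500 6.5000 10.2500] v=[-3.5000 3.0000 -1.5000]
Step 2: x=[1.5625 8.1250 9.3125] v=[-3.3750 3.2500 -1.8750]
Step 3: x=[0.7656 8.4063 8.8281] v=[-1.5938 0.5625 -0.9688]
Step 4: x=[1.1289 6.8828 8.9883] v=[0.7266 -3.0470 0.3203]
Step 5: x=[2.1807 4.4472 9.3721] v=[2.1036 -4.8712 0.7676]
Step 6: x=[3.0492 2.6762 9.2747] v=[1.7369 -3.5420 -0.1949]
Step 7: x=[3.0744 2.6481 8.2776] v=[0.0504 -0.0563 -1.9942]
Step 8: x=[2.2430 4.1339 6.6231] v=[-1.6628 2.9716 -3.3090]
Max displacement = 3.3519

Answer: 3.3519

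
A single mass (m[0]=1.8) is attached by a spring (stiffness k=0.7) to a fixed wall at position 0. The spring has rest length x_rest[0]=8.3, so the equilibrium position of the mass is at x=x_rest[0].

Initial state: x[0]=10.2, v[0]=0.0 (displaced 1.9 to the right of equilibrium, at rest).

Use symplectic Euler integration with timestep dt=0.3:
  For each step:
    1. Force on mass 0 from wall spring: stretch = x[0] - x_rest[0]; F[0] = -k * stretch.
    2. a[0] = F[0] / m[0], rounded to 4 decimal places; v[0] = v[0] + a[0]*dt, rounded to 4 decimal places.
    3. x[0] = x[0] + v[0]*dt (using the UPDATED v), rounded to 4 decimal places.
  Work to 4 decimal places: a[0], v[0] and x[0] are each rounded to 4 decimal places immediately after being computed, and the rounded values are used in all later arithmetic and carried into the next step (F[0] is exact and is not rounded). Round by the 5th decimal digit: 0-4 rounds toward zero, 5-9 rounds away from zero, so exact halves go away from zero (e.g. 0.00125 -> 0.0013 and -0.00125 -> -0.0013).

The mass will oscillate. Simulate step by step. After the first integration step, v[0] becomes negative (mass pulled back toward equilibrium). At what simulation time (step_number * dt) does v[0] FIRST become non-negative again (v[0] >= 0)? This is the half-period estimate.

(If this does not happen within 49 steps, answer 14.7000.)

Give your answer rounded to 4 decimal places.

Step 0: x=[10.2000] v=[0.0000]
Step 1: x=[10.1335] v=[-0.2217]
Step 2: x=[10.0028] v=[-0.4356]
Step 3: x=[9.8125] v=[-0.6343]
Step 4: x=[9.5693] v=[-0.8108]
Step 5: x=[9.2816] v=[-0.9589]
Step 6: x=[8.9596] v=[-1.0734]
Step 7: x=[8.6145] v=[-1.1504]
Step 8: x=[8.2584] v=[-1.1871]
Step 9: x=[7.9037] v=[-1.1822]
Step 10: x=[7.5629] v=[-1.1360]
Step 11: x=[7.2479] v=[-1.0500]
Step 12: x=[6.9697] v=[-0.9272]
Step 13: x=[6.7381] v=[-0.7720]
Step 14: x=[6.5612] v=[-0.5898]
Step 15: x=[6.4451] v=[-0.3869]
Step 16: x=[6.3940] v=[-0.1705]
Step 17: x=[6.4096] v=[0.0519]
First v>=0 after going negative at step 17, time=5.1000

Answer: 5.1000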